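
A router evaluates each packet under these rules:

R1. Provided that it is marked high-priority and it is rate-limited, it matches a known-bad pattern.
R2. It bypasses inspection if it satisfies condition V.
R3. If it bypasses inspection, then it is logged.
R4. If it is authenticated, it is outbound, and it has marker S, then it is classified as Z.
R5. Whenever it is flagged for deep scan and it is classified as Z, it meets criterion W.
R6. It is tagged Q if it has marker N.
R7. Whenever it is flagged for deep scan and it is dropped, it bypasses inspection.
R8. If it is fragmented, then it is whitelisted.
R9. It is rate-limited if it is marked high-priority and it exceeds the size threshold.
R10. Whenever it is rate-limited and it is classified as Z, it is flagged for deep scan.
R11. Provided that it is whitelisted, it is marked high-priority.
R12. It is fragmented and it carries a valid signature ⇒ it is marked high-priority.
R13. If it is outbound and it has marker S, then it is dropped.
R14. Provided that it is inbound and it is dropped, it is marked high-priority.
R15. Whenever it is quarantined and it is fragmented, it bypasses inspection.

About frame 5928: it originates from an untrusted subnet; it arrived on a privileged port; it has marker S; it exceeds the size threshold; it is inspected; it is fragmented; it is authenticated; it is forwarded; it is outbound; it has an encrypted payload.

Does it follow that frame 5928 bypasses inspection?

Yes

By R4 (it is authenticated, it is outbound, it has marker S): it is classified as Z.
By R8 (it is fragmented): it is whitelisted.
By R11 (it is whitelisted): it is marked high-priority.
By R13 (it is outbound, it has marker S): it is dropped.
By R9 (it is marked high-priority, it exceeds the size threshold): it is rate-limited.
By R10 (it is rate-limited, it is classified as Z): it is flagged for deep scan.
By R7 (it is flagged for deep scan, it is dropped): it bypasses inspection.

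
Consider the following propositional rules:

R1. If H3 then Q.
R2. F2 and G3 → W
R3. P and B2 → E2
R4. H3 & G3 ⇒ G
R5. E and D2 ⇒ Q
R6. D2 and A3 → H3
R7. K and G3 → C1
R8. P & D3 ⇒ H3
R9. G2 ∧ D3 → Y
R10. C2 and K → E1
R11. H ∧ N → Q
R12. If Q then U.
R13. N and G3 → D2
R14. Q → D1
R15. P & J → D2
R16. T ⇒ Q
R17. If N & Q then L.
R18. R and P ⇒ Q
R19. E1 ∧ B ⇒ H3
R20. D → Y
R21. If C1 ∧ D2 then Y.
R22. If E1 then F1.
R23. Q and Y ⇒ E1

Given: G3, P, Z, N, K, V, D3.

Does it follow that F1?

Yes

C1  (by R7: K, G3)
H3  (by R8: P, D3)
D2  (by R13: N, G3)
Y  (by R21: C1, D2)
Q  (by R1: H3)
E1  (by R23: Q, Y)
F1  (by R22: E1)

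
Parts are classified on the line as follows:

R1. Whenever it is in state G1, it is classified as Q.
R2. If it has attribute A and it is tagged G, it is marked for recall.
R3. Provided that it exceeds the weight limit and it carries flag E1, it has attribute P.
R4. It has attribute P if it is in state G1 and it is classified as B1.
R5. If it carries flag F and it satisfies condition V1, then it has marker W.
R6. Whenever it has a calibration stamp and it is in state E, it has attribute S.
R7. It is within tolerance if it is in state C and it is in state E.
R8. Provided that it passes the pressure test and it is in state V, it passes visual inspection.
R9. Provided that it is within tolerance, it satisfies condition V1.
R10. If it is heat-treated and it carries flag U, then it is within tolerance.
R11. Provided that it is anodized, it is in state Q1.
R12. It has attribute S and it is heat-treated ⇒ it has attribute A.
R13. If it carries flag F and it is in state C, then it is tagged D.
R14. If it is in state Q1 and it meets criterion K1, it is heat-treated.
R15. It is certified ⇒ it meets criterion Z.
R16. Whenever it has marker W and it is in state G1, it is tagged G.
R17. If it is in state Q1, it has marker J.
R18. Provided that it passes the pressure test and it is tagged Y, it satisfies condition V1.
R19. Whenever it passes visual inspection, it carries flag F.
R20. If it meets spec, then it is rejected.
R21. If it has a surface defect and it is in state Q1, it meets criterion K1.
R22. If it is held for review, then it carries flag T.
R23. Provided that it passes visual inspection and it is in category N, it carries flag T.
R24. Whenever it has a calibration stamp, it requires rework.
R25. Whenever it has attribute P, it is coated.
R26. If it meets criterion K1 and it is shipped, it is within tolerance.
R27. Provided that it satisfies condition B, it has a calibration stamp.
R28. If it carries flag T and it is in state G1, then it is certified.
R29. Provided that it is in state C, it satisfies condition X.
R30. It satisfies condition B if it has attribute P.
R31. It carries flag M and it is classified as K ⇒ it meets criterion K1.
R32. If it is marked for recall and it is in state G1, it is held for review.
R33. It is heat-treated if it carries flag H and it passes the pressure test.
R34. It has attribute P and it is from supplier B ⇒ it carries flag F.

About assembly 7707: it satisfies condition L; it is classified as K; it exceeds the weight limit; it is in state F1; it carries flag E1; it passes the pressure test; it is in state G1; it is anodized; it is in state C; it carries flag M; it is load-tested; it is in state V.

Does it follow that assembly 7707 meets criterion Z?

Forward chaining from the given facts derives: is classified as Q, has attribute P, passes visual inspection, is in state Q1, has marker J, carries flag F, is coated, satisfies condition X, satisfies condition B, meets criterion K1, is tagged D, is heat-treated, has a calibration stamp, requires rework.
The only rule concluding "it meets criterion Z" is R15, which needs "it is certified"; that is never established.

No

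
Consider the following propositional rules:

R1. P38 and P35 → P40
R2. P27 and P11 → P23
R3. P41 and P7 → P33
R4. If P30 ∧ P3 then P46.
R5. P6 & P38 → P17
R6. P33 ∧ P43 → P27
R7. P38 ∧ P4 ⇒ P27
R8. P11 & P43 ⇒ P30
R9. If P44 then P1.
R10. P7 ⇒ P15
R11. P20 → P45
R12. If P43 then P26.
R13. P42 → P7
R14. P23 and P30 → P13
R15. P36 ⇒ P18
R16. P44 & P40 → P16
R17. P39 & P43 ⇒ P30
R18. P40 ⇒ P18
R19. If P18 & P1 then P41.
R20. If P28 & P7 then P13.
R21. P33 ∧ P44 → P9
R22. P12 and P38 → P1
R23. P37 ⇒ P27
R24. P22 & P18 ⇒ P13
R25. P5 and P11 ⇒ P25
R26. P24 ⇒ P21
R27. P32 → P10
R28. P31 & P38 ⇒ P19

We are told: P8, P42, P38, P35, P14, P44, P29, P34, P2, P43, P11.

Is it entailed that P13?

P40  (by R1: P38, P35)
P30  (by R8: P11, P43)
P1  (by R9: P44)
P7  (by R13: P42)
P18  (by R18: P40)
P41  (by R19: P18, P1)
P33  (by R3: P41, P7)
P27  (by R6: P33, P43)
P23  (by R2: P27, P11)
P13  (by R14: P23, P30)

Yes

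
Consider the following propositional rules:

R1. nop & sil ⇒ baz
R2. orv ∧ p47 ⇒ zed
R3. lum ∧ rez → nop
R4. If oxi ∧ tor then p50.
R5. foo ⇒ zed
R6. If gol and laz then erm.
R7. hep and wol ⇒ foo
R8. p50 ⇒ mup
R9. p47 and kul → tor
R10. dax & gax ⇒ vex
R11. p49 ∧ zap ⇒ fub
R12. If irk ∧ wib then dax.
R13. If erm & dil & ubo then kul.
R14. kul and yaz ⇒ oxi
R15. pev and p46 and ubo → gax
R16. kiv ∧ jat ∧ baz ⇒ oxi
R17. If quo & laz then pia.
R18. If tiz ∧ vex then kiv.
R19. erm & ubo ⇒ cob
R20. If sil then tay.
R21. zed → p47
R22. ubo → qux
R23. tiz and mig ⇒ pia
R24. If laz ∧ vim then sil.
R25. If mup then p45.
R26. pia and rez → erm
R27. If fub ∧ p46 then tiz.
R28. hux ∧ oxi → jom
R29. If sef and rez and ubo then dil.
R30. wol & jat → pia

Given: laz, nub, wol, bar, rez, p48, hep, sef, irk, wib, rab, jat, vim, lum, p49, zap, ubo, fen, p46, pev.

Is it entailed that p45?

Yes

nop  (by R3: lum, rez)
foo  (by R7: hep, wol)
fub  (by R11: p49, zap)
dax  (by R12: irk, wib)
gax  (by R15: pev, p46, ubo)
sil  (by R24: laz, vim)
tiz  (by R27: fub, p46)
dil  (by R29: sef, rez, ubo)
pia  (by R30: wol, jat)
baz  (by R1: nop, sil)
zed  (by R5: foo)
vex  (by R10: dax, gax)
kiv  (by R18: tiz, vex)
p47  (by R21: zed)
erm  (by R26: pia, rez)
kul  (by R13: erm, dil, ubo)
oxi  (by R16: kiv, jat, baz)
tor  (by R9: p47, kul)
p50  (by R4: oxi, tor)
mup  (by R8: p50)
p45  (by R25: mup)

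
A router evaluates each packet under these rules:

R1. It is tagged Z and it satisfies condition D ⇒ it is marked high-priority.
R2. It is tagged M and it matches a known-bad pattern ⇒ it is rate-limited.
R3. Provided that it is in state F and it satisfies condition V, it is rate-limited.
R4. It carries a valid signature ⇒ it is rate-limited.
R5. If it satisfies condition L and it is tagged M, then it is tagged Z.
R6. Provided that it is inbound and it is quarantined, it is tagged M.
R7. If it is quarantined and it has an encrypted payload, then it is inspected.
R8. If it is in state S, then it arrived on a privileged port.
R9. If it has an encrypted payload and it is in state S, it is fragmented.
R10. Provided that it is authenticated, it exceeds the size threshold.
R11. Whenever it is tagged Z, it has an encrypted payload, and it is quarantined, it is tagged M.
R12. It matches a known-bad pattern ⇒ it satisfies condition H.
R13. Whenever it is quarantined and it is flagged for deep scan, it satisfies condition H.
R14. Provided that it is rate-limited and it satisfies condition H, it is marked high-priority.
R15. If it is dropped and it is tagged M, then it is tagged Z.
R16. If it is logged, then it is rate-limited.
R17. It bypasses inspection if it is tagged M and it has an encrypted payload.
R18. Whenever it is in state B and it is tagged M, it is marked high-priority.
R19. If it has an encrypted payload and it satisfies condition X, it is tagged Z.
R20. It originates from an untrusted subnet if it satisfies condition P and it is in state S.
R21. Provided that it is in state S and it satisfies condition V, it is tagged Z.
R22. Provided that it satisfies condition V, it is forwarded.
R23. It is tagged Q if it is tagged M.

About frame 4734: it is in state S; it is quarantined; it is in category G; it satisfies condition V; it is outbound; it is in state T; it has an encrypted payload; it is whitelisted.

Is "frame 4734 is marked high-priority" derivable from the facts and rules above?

No

Forward chaining from the given facts derives: is inspected, arrived on a privileged port, is fragmented, is tagged Z, is forwarded, is tagged M, bypasses inspection, is tagged Q.
Rules concluding "it is marked high-priority": R1 needs "it satisfies condition D"; R14 needs "it is rate-limited"; R18 needs "it is in state B" — none of these are established.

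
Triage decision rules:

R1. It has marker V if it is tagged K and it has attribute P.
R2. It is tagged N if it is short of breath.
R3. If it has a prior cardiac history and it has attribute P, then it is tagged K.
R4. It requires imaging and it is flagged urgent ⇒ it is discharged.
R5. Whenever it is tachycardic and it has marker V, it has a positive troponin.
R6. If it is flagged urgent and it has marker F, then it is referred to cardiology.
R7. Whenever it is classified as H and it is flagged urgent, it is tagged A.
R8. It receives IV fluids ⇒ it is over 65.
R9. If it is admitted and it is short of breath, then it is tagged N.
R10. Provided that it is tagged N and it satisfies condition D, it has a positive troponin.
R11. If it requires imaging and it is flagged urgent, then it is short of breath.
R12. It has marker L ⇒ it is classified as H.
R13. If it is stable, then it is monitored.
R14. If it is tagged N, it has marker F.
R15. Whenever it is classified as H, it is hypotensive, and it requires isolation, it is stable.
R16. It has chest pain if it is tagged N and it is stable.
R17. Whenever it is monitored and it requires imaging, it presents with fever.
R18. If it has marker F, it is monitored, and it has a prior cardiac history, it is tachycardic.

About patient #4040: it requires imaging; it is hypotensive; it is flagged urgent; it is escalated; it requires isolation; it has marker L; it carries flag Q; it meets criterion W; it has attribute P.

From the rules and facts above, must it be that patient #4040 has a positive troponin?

No

Forward chaining from the given facts derives: is discharged, is short of breath, is classified as H, is stable, is tagged N, is tagged A, is monitored, has marker F, has chest pain, presents with fever, is referred to cardiology.
Rules concluding "it has a positive troponin": R5 needs "it is tachycardic"; R10 needs "it satisfies condition D" — none of these are established.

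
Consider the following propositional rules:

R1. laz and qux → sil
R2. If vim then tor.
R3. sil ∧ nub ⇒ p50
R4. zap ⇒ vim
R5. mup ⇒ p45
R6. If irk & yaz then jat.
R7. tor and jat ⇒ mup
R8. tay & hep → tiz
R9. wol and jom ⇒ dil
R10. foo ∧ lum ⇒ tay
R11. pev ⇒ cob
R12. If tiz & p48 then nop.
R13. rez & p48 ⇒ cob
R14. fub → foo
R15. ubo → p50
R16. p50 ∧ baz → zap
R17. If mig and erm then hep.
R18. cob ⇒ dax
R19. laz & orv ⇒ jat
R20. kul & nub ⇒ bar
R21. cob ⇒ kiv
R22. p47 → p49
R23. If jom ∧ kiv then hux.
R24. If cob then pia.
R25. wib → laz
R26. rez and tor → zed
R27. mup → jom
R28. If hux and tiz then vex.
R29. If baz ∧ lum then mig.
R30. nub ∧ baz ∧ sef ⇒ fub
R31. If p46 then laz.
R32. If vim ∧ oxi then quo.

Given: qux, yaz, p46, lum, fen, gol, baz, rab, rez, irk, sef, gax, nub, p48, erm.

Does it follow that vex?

Yes

jat  (by R6: irk, yaz)
cob  (by R13: rez, p48)
kiv  (by R21: cob)
mig  (by R29: baz, lum)
fub  (by R30: nub, baz, sef)
laz  (by R31: p46)
sil  (by R1: laz, qux)
p50  (by R3: sil, nub)
foo  (by R14: fub)
zap  (by R16: p50, baz)
hep  (by R17: mig, erm)
vim  (by R4: zap)
tay  (by R10: foo, lum)
tor  (by R2: vim)
mup  (by R7: tor, jat)
tiz  (by R8: tay, hep)
jom  (by R27: mup)
hux  (by R23: jom, kiv)
vex  (by R28: hux, tiz)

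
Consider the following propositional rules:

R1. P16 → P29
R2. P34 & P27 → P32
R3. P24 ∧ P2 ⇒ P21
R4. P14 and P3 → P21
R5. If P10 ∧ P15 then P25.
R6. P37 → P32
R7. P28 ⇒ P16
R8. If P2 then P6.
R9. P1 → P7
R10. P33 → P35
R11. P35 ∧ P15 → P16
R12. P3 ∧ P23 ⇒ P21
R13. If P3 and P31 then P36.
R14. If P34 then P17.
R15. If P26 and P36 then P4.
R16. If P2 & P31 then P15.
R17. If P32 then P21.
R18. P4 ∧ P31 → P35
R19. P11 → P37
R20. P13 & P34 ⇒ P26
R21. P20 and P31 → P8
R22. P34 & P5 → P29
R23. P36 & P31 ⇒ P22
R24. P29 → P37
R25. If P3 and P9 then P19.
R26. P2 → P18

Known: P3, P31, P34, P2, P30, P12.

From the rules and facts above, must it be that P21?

Forward chaining from the given facts derives: P6, P36, P17, P15, P22, P18.
Rules concluding P21: R3 needs P24; R4 needs P14; R12 needs P23; R17 needs P32 — none of these are established.

No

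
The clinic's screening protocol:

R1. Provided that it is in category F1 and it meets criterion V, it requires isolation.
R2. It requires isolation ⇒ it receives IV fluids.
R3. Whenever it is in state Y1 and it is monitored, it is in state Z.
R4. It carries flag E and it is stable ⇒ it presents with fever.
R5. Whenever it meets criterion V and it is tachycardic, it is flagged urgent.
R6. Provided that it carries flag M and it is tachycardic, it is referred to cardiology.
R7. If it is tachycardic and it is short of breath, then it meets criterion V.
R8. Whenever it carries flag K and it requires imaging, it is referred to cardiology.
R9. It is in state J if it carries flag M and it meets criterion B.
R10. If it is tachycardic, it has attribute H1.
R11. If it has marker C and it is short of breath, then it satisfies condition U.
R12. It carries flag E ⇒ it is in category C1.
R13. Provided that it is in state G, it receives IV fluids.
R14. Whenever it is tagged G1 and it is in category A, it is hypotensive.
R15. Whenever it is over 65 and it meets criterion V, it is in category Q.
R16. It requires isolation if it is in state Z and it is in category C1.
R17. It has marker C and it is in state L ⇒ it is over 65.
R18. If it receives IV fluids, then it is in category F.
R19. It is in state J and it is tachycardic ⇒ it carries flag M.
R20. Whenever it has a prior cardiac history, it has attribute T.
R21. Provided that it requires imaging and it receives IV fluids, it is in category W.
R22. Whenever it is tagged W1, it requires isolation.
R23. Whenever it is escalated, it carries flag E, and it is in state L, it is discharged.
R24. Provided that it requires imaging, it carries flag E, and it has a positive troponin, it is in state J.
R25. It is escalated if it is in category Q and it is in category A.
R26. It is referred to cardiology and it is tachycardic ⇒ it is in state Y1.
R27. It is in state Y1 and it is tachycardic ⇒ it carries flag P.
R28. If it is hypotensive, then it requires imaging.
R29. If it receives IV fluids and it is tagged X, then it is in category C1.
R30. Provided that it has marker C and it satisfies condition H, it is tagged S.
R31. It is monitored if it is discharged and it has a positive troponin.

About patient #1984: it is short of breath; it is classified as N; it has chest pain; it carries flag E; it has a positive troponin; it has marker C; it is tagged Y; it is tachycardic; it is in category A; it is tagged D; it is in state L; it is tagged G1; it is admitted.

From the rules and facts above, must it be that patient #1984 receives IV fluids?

Yes

By R7 (it is tachycardic, it is short of breath): it meets criterion V.
By R12 (it carries flag E): it is in category C1.
By R14 (it is tagged G1, it is in category A): it is hypotensive.
By R17 (it has marker C, it is in state L): it is over 65.
By R28 (it is hypotensive): it requires imaging.
By R15 (it is over 65, it meets criterion V): it is in category Q.
By R24 (it requires imaging, it carries flag E, it has a positive troponin): it is in state J.
By R25 (it is in category Q, it is in category A): it is escalated.
By R19 (it is in state J, it is tachycardic): it carries flag M.
By R23 (it is escalated, it carries flag E, it is in state L): it is discharged.
By R31 (it is discharged, it has a positive troponin): it is monitored.
By R6 (it carries flag M, it is tachycardic): it is referred to cardiology.
By R26 (it is referred to cardiology, it is tachycardic): it is in state Y1.
By R3 (it is in state Y1, it is monitored): it is in state Z.
By R16 (it is in state Z, it is in category C1): it requires isolation.
By R2 (it requires isolation): it receives IV fluids.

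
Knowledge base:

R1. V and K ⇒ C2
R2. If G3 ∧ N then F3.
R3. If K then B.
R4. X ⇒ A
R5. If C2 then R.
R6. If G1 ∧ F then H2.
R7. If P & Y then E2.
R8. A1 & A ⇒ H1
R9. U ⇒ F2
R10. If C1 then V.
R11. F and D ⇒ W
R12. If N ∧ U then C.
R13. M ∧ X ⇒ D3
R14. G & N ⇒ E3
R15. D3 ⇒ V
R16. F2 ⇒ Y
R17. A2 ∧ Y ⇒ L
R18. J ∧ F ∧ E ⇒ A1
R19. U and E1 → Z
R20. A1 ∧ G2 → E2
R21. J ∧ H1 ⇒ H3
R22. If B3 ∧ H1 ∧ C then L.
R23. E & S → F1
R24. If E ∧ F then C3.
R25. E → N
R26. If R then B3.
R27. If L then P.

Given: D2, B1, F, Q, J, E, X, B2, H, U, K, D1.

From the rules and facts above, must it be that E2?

No

Forward chaining from the given facts derives: B, A, F2, Y, A1, C3, N, H1, C, H3.
Rules concluding E2: R7 needs P; R20 needs G2 — none of these are established.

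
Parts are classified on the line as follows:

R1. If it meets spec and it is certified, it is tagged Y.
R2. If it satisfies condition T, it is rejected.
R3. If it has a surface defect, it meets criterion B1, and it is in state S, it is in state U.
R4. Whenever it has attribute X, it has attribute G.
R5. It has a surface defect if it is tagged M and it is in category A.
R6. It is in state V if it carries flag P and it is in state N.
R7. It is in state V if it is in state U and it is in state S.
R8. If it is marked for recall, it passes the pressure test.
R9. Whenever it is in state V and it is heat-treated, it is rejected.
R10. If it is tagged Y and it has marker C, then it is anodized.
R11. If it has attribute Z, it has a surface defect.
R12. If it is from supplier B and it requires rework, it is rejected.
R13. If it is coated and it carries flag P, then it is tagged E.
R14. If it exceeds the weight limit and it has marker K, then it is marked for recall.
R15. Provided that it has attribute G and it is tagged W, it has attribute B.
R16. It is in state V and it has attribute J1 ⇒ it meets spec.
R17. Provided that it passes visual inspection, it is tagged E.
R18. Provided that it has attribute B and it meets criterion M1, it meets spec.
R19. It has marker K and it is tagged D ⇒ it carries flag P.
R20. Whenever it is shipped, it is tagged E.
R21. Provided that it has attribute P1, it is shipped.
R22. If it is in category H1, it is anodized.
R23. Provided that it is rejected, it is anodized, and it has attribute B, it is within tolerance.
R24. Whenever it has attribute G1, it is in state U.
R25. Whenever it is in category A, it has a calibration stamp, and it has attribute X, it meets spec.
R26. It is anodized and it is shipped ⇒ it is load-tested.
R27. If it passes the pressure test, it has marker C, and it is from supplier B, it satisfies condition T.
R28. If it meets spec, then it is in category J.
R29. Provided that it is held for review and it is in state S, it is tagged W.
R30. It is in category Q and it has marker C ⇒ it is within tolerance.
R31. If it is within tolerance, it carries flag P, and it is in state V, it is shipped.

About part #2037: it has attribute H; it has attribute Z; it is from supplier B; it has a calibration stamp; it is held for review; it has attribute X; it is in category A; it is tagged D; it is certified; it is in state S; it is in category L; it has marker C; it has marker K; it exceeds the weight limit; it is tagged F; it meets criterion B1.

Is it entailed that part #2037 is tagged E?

By R4 (it has attribute X): it has attribute G.
By R11 (it has attribute Z): it has a surface defect.
By R14 (it exceeds the weight limit, it has marker K): it is marked for recall.
By R19 (it has marker K, it is tagged D): it carries flag P.
By R25 (it is in category A, it has a calibration stamp, it has attribute X): it meets spec.
By R29 (it is held for review, it is in state S): it is tagged W.
By R1 (it meets spec, it is certified): it is tagged Y.
By R3 (it has a surface defect, it meets criterion B1, it is in state S): it is in state U.
By R7 (it is in state U, it is in state S): it is in state V.
By R8 (it is marked for recall): it passes the pressure test.
By R10 (it is tagged Y, it has marker C): it is anodized.
By R15 (it has attribute G, it is tagged W): it has attribute B.
By R27 (it passes the pressure test, it has marker C, it is from supplier B): it satisfies condition T.
By R2 (it satisfies condition T): it is rejected.
By R23 (it is rejected, it is anodized, it has attribute B): it is within tolerance.
By R31 (it is within tolerance, it carries flag P, it is in state V): it is shipped.
By R20 (it is shipped): it is tagged E.

Yes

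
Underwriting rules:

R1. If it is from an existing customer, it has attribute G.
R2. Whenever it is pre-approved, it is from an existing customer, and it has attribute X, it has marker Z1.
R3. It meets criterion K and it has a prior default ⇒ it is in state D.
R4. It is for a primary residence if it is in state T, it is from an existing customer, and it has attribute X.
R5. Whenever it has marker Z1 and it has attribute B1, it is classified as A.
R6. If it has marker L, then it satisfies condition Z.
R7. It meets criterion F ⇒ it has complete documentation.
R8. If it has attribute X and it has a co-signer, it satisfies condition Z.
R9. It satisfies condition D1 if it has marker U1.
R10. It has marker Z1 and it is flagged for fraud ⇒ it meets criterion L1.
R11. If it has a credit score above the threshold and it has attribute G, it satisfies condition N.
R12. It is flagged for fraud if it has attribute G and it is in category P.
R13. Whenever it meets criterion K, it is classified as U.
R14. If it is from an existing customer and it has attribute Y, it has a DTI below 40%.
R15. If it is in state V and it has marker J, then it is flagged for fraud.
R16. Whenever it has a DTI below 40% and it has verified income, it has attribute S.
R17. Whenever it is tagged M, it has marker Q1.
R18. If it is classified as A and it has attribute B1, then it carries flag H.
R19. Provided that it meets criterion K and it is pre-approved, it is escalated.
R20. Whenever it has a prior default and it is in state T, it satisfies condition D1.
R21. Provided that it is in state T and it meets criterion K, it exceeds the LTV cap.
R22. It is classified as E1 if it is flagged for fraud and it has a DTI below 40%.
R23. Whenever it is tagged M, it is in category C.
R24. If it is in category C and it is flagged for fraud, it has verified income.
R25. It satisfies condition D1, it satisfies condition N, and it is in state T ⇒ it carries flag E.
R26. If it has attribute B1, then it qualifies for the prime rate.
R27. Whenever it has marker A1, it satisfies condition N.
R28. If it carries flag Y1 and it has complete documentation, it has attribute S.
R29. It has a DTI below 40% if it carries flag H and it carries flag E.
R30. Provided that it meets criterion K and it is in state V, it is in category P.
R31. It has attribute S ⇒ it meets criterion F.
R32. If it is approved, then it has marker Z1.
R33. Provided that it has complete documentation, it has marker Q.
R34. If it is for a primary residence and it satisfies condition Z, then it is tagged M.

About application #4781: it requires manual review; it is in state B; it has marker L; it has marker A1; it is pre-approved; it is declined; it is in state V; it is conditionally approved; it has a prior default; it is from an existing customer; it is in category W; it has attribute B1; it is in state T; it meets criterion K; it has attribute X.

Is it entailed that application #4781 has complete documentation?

Yes

By R1 (it is from an existing customer): it has attribute G.
By R2 (it is pre-approved, it is from an existing customer, it has attribute X): it has marker Z1.
By R4 (it is in state T, it is from an existing customer, it has attribute X): it is for a primary residence.
By R5 (it has marker Z1, it has attribute B1): it is classified as A.
By R6 (it has marker L): it satisfies condition Z.
By R18 (it is classified as A, it has attribute B1): it carries flag H.
By R20 (it has a prior default, it is in state T): it satisfies condition D1.
By R27 (it has marker A1): it satisfies condition N.
By R30 (it meets criterion K, it is in state V): it is in category P.
By R34 (it is for a primary residence, it satisfies condition Z): it is tagged M.
By R12 (it has attribute G, it is in category P): it is flagged for fraud.
By R23 (it is tagged M): it is in category C.
By R24 (it is in category C, it is flagged for fraud): it has verified income.
By R25 (it satisfies condition D1, it satisfies condition N, it is in state T): it carries flag E.
By R29 (it carries flag H, it carries flag E): it has a DTI below 40%.
By R16 (it has a DTI below 40%, it has verified income): it has attribute S.
By R31 (it has attribute S): it meets criterion F.
By R7 (it meets criterion F): it has complete documentation.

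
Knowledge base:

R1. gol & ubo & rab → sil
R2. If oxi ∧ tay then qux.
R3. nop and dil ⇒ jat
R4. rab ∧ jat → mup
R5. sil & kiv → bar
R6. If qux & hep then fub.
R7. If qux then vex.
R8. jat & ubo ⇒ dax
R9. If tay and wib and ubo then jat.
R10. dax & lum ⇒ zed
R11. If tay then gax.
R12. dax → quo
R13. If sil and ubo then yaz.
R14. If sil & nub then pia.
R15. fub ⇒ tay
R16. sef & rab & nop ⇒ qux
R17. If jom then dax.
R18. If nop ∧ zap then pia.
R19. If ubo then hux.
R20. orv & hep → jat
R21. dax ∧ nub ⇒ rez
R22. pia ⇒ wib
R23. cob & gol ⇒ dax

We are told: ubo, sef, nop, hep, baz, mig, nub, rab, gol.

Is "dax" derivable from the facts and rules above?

Yes

sil  (by R1: gol, ubo, rab)
pia  (by R14: sil, nub)
qux  (by R16: sef, rab, nop)
wib  (by R22: pia)
fub  (by R6: qux, hep)
tay  (by R15: fub)
jat  (by R9: tay, wib, ubo)
dax  (by R8: jat, ubo)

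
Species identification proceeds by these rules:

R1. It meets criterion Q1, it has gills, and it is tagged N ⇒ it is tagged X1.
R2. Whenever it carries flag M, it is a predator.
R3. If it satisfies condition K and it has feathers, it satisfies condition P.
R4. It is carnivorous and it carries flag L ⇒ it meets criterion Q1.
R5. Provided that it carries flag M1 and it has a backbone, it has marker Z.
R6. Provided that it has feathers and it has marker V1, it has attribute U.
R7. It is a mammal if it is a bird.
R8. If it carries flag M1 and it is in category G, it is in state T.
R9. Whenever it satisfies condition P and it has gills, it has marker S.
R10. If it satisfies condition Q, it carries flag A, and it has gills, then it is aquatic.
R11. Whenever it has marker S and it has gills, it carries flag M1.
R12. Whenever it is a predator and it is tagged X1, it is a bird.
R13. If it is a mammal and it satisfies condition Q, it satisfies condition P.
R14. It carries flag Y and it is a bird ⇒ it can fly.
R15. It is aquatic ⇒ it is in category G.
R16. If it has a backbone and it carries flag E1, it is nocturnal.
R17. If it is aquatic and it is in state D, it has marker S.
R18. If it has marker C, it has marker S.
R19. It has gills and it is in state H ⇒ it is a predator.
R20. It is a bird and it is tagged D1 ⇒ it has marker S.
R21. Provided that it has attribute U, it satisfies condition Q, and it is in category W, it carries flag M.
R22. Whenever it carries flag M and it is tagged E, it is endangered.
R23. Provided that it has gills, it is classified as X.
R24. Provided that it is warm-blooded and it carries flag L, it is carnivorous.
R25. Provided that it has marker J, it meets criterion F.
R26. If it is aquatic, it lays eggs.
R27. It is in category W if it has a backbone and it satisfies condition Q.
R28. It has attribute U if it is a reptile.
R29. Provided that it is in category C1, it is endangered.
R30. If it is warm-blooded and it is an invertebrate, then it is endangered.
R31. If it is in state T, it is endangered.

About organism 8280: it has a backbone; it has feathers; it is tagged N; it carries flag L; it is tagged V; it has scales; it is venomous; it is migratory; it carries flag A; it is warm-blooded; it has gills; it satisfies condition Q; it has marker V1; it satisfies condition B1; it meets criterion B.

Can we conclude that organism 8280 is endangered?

Yes

By R6 (it has feathers, it has marker V1): it has attribute U.
By R10 (it satisfies condition Q, it carries flag A, it has gills): it is aquatic.
By R15 (it is aquatic): it is in category G.
By R24 (it is warm-blooded, it carries flag L): it is carnivorous.
By R27 (it has a backbone, it satisfies condition Q): it is in category W.
By R4 (it is carnivorous, it carries flag L): it meets criterion Q1.
By R21 (it has attribute U, it satisfies condition Q, it is in category W): it carries flag M.
By R1 (it meets criterion Q1, it has gills, it is tagged N): it is tagged X1.
By R2 (it carries flag M): it is a predator.
By R12 (it is a predator, it is tagged X1): it is a bird.
By R7 (it is a bird): it is a mammal.
By R13 (it is a mammal, it satisfies condition Q): it satisfies condition P.
By R9 (it satisfies condition P, it has gills): it has marker S.
By R11 (it has marker S, it has gills): it carries flag M1.
By R8 (it carries flag M1, it is in category G): it is in state T.
By R31 (it is in state T): it is endangered.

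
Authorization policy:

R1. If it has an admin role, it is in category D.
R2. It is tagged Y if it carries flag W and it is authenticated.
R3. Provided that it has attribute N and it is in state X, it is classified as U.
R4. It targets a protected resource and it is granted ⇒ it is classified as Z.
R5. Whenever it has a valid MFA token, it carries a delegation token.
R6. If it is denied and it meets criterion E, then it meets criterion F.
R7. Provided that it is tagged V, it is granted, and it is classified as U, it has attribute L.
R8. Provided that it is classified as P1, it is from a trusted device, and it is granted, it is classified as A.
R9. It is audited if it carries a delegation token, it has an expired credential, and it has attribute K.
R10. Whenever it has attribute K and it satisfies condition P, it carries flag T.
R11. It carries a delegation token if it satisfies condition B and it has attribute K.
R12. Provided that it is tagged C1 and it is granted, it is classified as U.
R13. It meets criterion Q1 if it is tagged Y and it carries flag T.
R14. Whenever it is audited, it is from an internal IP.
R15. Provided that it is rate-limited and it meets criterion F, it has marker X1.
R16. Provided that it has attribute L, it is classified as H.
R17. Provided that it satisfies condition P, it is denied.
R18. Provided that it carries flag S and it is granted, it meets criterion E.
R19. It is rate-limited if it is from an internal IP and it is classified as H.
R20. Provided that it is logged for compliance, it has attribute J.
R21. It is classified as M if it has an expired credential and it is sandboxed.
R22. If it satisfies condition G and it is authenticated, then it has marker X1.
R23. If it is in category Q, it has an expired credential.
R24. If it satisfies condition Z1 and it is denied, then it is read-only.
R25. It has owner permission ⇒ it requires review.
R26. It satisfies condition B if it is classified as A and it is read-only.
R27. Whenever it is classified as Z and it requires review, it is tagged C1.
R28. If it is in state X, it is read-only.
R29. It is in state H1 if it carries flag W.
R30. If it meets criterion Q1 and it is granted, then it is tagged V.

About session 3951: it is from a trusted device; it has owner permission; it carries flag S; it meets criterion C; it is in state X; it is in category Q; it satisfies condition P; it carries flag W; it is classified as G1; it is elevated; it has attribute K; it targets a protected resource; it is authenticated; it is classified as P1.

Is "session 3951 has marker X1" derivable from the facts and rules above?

No

Forward chaining from the given facts derives: is tagged Y, carries flag T, meets criterion Q1, is denied, has an expired credential, requires review, is read-only, is in state H1.
Rules concluding "it has marker X1": R15 needs "it is rate-limited"; R22 needs "it satisfies condition G" — none of these are established.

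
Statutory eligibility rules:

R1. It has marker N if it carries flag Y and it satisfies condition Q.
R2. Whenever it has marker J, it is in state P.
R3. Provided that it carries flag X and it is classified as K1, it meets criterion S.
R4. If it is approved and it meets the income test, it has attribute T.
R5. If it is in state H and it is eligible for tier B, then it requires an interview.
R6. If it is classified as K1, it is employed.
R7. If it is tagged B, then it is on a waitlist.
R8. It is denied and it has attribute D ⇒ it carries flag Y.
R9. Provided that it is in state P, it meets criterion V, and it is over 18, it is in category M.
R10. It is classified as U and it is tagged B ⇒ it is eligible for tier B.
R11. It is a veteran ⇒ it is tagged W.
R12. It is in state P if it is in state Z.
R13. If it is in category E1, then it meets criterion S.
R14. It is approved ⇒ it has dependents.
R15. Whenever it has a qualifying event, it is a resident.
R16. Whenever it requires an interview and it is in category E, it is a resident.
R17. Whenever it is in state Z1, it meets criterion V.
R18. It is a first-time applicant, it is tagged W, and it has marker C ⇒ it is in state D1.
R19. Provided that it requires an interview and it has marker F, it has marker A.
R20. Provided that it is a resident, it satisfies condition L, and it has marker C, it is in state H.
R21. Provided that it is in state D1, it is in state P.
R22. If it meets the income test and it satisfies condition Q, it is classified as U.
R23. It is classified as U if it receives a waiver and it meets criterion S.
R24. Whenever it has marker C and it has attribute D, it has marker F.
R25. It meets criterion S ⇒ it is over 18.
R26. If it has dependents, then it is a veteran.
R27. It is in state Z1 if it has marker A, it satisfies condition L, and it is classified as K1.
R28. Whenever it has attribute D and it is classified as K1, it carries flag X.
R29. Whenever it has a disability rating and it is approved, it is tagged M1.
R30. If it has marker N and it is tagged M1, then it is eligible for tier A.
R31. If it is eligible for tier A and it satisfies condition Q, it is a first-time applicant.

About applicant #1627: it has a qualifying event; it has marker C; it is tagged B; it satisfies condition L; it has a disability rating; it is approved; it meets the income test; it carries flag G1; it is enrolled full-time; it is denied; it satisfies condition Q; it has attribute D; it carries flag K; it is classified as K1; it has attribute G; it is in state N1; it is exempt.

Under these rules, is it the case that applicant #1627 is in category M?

By R8 (it is denied, it has attribute D): it carries flag Y.
By R14 (it is approved): it has dependents.
By R15 (it has a qualifying event): it is a resident.
By R20 (it is a resident, it satisfies condition L, it has marker C): it is in state H.
By R22 (it meets the income test, it satisfies condition Q): it is classified as U.
By R24 (it has marker C, it has attribute D): it has marker F.
By R26 (it has dependents): it is a veteran.
By R28 (it has attribute D, it is classified as K1): it carries flag X.
By R29 (it has a disability rating, it is approved): it is tagged M1.
By R1 (it carries flag Y, it satisfies condition Q): it has marker N.
By R3 (it carries flag X, it is classified as K1): it meets criterion S.
By R10 (it is classified as U, it is tagged B): it is eligible for tier B.
By R11 (it is a veteran): it is tagged W.
By R25 (it meets criterion S): it is over 18.
By R30 (it has marker N, it is tagged M1): it is eligible for tier A.
By R31 (it is eligible for tier A, it satisfies condition Q): it is a first-time applicant.
By R5 (it is in state H, it is eligible for tier B): it requires an interview.
By R18 (it is a first-time applicant, it is tagged W, it has marker C): it is in state D1.
By R19 (it requires an interview, it has marker F): it has marker A.
By R21 (it is in state D1): it is in state P.
By R27 (it has marker A, it satisfies condition L, it is classified as K1): it is in state Z1.
By R17 (it is in state Z1): it meets criterion V.
By R9 (it is in state P, it meets criterion V, it is over 18): it is in category M.

Yes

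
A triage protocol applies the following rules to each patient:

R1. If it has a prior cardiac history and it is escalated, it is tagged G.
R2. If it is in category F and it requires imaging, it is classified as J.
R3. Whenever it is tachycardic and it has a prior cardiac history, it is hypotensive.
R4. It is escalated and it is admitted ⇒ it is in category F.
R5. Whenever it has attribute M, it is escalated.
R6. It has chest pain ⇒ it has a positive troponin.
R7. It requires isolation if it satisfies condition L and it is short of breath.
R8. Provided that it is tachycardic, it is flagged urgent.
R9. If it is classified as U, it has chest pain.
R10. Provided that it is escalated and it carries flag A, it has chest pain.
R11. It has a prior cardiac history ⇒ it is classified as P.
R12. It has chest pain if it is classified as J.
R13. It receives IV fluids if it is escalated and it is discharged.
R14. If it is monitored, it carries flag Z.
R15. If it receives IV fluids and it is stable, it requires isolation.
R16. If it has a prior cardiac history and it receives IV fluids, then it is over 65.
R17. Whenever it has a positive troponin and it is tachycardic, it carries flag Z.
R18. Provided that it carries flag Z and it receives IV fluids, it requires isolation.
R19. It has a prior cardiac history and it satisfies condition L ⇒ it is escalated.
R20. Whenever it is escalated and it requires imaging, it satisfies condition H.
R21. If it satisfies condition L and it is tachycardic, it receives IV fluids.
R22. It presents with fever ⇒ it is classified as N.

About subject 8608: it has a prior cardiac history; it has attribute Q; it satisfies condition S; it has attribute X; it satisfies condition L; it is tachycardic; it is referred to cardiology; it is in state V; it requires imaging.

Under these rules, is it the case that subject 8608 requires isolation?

No

Forward chaining from the given facts derives: is hypotensive, is flagged urgent, is classified as P, is escalated, satisfies condition H, receives IV fluids, is tagged G, is over 65.
Rules concluding "it requires isolation": R7 needs "it is short of breath"; R15 needs "it is stable"; R18 needs "it carries flag Z" — none of these are established.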